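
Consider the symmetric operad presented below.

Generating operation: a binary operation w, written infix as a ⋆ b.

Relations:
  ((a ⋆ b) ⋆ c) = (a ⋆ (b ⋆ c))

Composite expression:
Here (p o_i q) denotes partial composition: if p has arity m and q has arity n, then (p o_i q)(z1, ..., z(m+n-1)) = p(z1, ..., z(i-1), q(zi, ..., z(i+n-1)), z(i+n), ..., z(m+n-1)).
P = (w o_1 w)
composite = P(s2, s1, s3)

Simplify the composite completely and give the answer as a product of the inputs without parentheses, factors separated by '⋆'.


All parenthesizations of w agree; list the s-inputs left to right.
(s2 ⋆ s1) reduces to s2 ⋆ s1
((s2 ⋆ s1) ⋆ s3) reduces to s2 ⋆ s1 ⋆ s3

s2 ⋆ s1 ⋆ s3


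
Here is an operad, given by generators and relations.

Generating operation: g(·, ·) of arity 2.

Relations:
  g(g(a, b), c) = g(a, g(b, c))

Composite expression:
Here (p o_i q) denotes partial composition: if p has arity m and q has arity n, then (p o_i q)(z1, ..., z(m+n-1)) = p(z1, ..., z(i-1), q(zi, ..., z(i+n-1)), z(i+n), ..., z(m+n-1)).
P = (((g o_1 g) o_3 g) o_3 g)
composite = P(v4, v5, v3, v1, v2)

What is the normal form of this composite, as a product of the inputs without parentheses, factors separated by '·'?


Key point: g is associative — brackets drop, the v-order remains.
g(v4, v5) spells out as v4 · v5
g(v3, v1) spells out as v3 · v1
g(g(v3, v1), v2) spells out as v3 · v1 · v2
g(g(v4, v5), g(g(v3, v1), v2)) spells out as v4 · v5 · v3 · v1 · v2

v4 · v5 · v3 · v1 · v2


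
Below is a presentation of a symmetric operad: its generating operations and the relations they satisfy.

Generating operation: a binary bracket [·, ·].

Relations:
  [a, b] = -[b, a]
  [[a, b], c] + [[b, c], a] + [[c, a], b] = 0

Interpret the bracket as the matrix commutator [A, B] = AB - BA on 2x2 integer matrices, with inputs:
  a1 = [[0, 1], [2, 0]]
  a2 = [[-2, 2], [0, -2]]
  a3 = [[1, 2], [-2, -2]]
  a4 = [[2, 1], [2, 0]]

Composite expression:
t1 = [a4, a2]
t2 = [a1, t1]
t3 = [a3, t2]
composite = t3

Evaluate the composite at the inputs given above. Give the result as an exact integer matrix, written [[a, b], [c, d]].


[[-16, 56], [80, 16]]

[a4, a2] = [[-4, 4], [0, 4]]
[a1, [a4, a2]] = [[-8, 8], [-16, 8]]
[a3, [a1, [a4, a2]]] = [[-16, 56], [80, 16]]


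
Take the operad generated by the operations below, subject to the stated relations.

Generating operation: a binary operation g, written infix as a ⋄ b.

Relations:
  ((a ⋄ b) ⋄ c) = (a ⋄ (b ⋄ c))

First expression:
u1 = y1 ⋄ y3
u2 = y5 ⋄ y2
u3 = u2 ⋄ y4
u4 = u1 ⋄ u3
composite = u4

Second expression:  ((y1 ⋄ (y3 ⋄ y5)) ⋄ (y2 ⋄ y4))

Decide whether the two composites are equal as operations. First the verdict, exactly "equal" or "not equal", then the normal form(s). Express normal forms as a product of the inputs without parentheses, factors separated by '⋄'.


equal; both compose to y1 ⋄ y3 ⋄ y5 ⋄ y2 ⋄ y4

Normal form of the first expression: y1 ⋄ y3 ⋄ y5 ⋄ y2 ⋄ y4
Normal form of the second expression: y1 ⋄ y3 ⋄ y5 ⋄ y2 ⋄ y4
One common form — equal.


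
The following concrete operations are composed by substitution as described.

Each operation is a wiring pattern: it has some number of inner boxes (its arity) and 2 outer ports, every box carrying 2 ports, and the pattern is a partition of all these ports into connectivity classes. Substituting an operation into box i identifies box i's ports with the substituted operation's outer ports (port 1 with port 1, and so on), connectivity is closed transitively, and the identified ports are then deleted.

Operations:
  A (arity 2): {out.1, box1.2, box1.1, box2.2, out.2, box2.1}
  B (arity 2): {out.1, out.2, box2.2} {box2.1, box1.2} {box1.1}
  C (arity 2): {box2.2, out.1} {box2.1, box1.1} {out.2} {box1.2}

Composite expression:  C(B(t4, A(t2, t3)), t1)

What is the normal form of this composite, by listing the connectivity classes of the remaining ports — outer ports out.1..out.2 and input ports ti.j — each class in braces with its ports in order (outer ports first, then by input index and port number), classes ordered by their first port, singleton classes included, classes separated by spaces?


{out.1, t1.2} {out.2} {t1.1, t2.1, t2.2, t3.1, t3.2, t4.2} {t4.1}

Connectivity passes through glued C-boundaries; trace each wire chain.
the subtree at A composes to {out.1, out.2, t2.1, t2.2, t3.1, t3.2} on (t2, t3); out.j = own outer ports
the subtree at B composes to {out.1, out.2, t2.1, t2.2, t3.1, t3.2, t4.2} {t4.1} on (t4, t2, t3); out.j = own outer ports
the subtree at C composes to {out.1, t1.2} {out.2} {t1.1, t2.1, t2.2, t3.1, t3.2, t4.2} {t4.1} on (t4, t2, t3, t1); out.j = own outer ports


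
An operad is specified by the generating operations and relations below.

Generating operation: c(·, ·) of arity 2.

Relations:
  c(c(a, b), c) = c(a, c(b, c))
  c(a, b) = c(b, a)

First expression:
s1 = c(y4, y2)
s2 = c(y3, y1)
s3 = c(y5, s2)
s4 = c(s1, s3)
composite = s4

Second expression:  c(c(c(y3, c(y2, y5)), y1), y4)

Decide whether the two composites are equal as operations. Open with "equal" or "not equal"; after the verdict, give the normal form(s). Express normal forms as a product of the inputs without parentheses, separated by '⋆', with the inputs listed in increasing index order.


The first expression reduces to y1 ⋆ y2 ⋆ y3 ⋆ y4 ⋆ y5
The second expression reduces to y1 ⋆ y2 ⋆ y3 ⋆ y4 ⋆ y5
Identical normal forms: equal.

equal — both sides give y1 ⋆ y2 ⋆ y3 ⋆ y4 ⋆ y5


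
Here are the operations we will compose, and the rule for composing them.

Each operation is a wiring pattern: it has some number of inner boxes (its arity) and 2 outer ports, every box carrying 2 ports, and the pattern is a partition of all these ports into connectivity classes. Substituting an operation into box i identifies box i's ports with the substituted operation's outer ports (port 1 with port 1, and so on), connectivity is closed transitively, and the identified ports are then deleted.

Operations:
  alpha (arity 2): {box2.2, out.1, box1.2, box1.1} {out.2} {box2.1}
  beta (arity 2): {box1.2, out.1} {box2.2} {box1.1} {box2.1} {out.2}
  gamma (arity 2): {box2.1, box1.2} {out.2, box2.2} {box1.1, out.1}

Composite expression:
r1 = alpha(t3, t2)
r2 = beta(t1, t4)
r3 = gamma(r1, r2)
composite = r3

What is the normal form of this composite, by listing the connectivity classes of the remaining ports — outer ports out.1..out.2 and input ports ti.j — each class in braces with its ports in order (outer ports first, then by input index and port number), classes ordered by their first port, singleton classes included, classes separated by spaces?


{out.1, t2.2, t3.1, t3.2} {out.2} {t1.1} {t1.2} {t2.1} {t4.1} {t4.2}

Two ports join when wires chain via gamma-identified ports.
the subtree at alpha composes to {out.1, t2.2, t3.1, t3.2} {out.2} {t2.1} on (t3, t2); out.j = own outer ports
the subtree at beta composes to {out.1, t1.2} {out.2} {t1.1} {t4.1} {t4.2} on (t1, t4); out.j = own outer ports
the subtree at gamma composes to {out.1, t2.2, t3.1, t3.2} {out.2} {t1.1} {t1.2} {t2.1} {t4.1} {t4.2} on (t3, t2, t1, t4); out.j = own outer ports


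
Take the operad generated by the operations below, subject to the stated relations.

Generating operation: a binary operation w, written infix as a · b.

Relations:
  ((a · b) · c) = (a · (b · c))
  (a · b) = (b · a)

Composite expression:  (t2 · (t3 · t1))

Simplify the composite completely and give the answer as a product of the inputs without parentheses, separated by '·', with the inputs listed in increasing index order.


t1 · t2 · t3

Shape and order are irrelevant to w; the t-input set decides.
(t3 · t1) linearizes to t3 · t1
(t2 · (t3 · t1)) linearizes to t2 · t3 · t1
putting the inputs in ascending order: t1 · t2 · t3


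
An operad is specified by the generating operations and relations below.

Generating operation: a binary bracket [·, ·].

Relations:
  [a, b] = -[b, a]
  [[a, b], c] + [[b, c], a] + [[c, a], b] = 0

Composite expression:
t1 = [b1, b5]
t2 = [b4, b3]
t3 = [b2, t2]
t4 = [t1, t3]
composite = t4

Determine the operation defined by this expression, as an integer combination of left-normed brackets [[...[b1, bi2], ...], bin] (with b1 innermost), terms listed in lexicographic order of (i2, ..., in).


-[[[[b1, b5], b2], b3], b4] + [[[[b1, b5], b2], b4], b3] + [[[[b1, b5], b3], b4], b2] - [[[[b1, b5], b4], b3], b2]

Left-normed coefficients sit on the b1-initial expansion words.
Composite bracket: [[b1, b5], [b2, [b4, b3]]]
Applying ab - ba throughout gives 16 signed words (2^4 = 16).
Words beginning with b1 determine it all:
  the word b1b5b2b3b4 carries sign -1 and contributes -[[[[b1, b5], b2], b3], b4]
  the word b1b5b2b4b3 carries sign +1 and contributes +[[[[b1, b5], b2], b4], b3]
  the word b1b5b3b4b2 carries sign +1 and contributes +[[[[b1, b5], b3], b4], b2]
  the word b1b5b4b3b2 carries sign -1 and contributes -[[[[b1, b5], b4], b3], b2]


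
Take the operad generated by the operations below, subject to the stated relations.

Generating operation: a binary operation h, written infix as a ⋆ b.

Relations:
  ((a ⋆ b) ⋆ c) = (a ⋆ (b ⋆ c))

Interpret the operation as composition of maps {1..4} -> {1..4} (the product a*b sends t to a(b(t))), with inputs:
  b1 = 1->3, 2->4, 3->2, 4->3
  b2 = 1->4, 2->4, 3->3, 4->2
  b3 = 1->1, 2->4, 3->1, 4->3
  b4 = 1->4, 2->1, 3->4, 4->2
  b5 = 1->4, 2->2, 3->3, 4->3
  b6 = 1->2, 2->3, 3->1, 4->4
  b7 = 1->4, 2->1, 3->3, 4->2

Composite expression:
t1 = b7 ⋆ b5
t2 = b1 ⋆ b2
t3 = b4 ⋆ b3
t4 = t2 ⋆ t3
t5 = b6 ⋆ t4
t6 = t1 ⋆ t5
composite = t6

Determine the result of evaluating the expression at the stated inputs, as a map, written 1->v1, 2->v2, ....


1->3, 2->2, 3->3, 4->3

(b7 ⋆ b5) = 1->2, 2->1, 3->3, 4->3
(b1 ⋆ b2) = 1->3, 2->3, 3->2, 4->4
(b4 ⋆ b3) = 1->4, 2->2, 3->4, 4->4
((b1 ⋆ b2) ⋆ (b4 ⋆ b3)) = 1->4, 2->3, 3->4, 4->4
(b6 ⋆ ((b1 ⋆ b2) ⋆ (b4 ⋆ b3))) = 1->4, 2->1, 3->4, 4->4
((b7 ⋆ b5) ⋆ (b6 ⋆ ((b1 ⋆ b2) ⋆ (b4 ⋆ b3)))) = 1->3, 2->2, 3->3, 4->3


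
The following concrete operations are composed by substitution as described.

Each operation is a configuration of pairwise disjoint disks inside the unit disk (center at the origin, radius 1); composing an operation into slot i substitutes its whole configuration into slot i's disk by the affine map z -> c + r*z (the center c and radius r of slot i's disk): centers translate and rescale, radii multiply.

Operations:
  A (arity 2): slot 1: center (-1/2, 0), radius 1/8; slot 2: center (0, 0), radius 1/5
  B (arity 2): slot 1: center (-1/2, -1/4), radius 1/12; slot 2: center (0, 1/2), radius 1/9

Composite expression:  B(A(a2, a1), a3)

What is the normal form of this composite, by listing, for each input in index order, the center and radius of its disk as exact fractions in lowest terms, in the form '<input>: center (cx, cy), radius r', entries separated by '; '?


a1: center (-1/2, -1/4), radius 1/60; a2: center (-13/24, -1/4), radius 1/96; a3: center (0, 1/2), radius 1/9

Nesting under B composes maps z -> c + r*z down each a-path.
tracing a2 down its 2-map path: center (-13/24, -1/4), radius 1/96
tracing a1 down its 2-map path: center (-1/2, -1/4), radius 1/60
tracing a3 down its 1-map path: center (0, 1/2), radius 1/9


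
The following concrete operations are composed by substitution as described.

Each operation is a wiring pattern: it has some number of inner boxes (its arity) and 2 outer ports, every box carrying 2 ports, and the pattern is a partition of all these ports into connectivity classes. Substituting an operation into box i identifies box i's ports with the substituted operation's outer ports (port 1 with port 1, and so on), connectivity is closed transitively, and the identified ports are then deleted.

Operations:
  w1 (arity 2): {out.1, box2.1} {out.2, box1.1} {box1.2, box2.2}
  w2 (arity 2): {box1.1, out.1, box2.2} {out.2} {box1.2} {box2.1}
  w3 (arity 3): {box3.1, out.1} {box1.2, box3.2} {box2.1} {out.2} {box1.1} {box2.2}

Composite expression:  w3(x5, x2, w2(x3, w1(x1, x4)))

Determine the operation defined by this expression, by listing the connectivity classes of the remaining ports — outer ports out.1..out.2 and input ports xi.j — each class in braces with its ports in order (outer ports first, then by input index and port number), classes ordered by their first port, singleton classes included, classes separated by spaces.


{out.1, x1.1, x3.1} {out.2} {x1.2, x4.2} {x2.1} {x2.2} {x3.2} {x4.1} {x5.1} {x5.2}

After gluing at w3, chains via deleted ports link the x-ports.
w1 over (x1, x4) gives {out.1, x4.1} {out.2, x1.1} {x1.2, x4.2}, out.j being that stage's outer ports
w2 over (x3, x1, x4) gives {out.1, x1.1, x3.1} {out.2} {x1.2, x4.2} {x3.2} {x4.1}, out.j being that stage's outer ports
w3 over (x5, x2, x3, x1, x4) gives {out.1, x1.1, x3.1} {out.2} {x1.2, x4.2} {x2.1} {x2.2} {x3.2} {x4.1} {x5.1} {x5.2}, out.j being that stage's outer ports


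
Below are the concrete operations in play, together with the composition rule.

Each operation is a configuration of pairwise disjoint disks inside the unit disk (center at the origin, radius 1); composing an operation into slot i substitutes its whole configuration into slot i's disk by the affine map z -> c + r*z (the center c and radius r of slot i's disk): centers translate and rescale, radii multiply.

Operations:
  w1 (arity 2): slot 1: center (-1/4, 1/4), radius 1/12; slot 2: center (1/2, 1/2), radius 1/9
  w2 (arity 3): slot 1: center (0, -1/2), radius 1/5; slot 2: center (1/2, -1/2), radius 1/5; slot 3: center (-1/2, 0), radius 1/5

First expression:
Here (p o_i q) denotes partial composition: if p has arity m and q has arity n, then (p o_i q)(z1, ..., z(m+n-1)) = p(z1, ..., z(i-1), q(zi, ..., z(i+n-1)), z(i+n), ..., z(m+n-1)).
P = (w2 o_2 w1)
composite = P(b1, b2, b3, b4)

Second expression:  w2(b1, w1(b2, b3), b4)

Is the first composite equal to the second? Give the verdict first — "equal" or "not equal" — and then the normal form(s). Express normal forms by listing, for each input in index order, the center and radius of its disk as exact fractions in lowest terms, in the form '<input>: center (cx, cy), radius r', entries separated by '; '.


Reducing the first expression gives b1: center (0, -1/2), radius 1/5; b2: center (9/20, -9/20), radius 1/60; b3: center (3/5, -2/5), radius 1/45; b4: center (-1/2, 0), radius 1/5
Reducing the second expression gives b1: center (0, -1/2), radius 1/5; b2: center (9/20, -9/20), radius 1/60; b3: center (3/5, -2/5), radius 1/45; b4: center (-1/2, 0), radius 1/5
The normal forms match — equal.

equal; both compose to b1: center (0, -1/2), radius 1/5; b2: center (9/20, -9/20), radius 1/60; b3: center (3/5, -2/5), radius 1/45; b4: center (-1/2, 0), radius 1/5


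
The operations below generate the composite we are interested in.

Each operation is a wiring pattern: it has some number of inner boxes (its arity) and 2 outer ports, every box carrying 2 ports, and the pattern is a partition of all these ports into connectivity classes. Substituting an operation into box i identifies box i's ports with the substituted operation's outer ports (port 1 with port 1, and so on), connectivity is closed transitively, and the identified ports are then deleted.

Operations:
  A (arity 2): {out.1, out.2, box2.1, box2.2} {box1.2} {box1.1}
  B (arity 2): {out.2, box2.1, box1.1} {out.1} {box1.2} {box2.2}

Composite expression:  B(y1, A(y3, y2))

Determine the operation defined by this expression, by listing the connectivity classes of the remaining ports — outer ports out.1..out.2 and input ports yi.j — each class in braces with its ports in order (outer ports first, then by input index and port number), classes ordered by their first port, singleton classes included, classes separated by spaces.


{out.1} {out.2, y1.1, y2.1, y2.2} {y1.2} {y3.1} {y3.2}

Reachability decides: close wires over B-identified ports.
A over (y3, y2) gives {out.1, out.2, y2.1, y2.2} {y3.1} {y3.2}, out.j being that stage's outer ports
B over (y1, y3, y2) gives {out.1} {out.2, y1.1, y2.1, y2.2} {y1.2} {y3.1} {y3.2}, out.j being that stage's outer ports


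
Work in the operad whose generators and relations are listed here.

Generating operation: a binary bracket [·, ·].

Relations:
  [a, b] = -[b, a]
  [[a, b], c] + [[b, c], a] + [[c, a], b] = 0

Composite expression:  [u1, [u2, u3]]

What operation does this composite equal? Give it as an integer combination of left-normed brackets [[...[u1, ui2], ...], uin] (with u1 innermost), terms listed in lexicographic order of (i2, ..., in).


Expand each bracket as ab - ba; the u1-initial words give the coefficients.
Composite bracket: [u1, [u2, u3]]
Applying ab - ba throughout gives 4 signed words (2^2 = 4).
The u1-initial words carry the normal form:
  from u1u2u3, sign +1: term +[[u1, u2], u3]
  from u1u3u2, sign -1: term -[[u1, u3], u2]

[[u1, u2], u3] - [[u1, u3], u2]


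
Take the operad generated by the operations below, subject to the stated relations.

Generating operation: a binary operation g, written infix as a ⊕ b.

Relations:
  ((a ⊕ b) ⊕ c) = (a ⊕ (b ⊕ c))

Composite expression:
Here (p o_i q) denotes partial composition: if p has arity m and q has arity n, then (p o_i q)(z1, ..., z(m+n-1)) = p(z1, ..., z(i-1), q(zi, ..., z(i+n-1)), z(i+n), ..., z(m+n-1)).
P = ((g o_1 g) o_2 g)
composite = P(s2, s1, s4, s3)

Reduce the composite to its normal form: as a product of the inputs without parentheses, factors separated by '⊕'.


Key point: g is associative — brackets drop, the s-order remains.
(s1 ⊕ s4) unparenthesizes to s1 ⊕ s4
(s2 ⊕ (s1 ⊕ s4)) unparenthesizes to s2 ⊕ s1 ⊕ s4
((s2 ⊕ (s1 ⊕ s4)) ⊕ s3) unparenthesizes to s2 ⊕ s1 ⊕ s4 ⊕ s3

s2 ⊕ s1 ⊕ s4 ⊕ s3


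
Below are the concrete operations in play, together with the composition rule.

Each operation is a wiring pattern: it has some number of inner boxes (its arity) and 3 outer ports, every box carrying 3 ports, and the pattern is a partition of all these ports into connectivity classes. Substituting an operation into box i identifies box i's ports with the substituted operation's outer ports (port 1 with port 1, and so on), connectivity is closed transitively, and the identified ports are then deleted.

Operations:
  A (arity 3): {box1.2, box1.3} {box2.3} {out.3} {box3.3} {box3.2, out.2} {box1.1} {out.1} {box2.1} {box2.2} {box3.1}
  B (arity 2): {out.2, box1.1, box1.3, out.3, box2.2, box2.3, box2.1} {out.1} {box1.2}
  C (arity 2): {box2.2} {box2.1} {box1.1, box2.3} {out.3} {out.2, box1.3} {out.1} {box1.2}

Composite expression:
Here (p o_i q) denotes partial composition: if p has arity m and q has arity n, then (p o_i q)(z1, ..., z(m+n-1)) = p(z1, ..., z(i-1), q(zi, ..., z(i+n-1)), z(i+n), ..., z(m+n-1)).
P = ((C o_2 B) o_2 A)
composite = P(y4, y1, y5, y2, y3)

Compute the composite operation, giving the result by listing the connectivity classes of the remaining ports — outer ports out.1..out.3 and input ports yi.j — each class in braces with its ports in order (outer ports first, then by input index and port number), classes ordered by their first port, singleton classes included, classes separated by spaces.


{out.1} {out.2, y4.3} {out.3} {y1.1} {y1.2, y1.3} {y2.1} {y2.2} {y2.3} {y3.1, y3.2, y3.3, y4.1} {y4.2} {y5.1} {y5.2} {y5.3}

Treat the ports identified at C as solder joints: merge, then drop.
after A, the pattern on (y1, y5, y2) reads {out.1} {out.2, y2.2} {out.3} {y1.1} {y1.2, y1.3} {y2.1} {y2.3} {y5.1} {y5.2} {y5.3} (out.j = its outer ports)
after B, the pattern on (y1, y5, y2, y3) reads {out.1} {out.2, out.3, y3.1, y3.2, y3.3} {y1.1} {y1.2, y1.3} {y2.1} {y2.2} {y2.3} {y5.1} {y5.2} {y5.3} (out.j = its outer ports)
after C, the pattern on (y4, y1, y5, y2, y3) reads {out.1} {out.2, y4.3} {out.3} {y1.1} {y1.2, y1.3} {y2.1} {y2.2} {y2.3} {y3.1, y3.2, y3.3, y4.1} {y4.2} {y5.1} {y5.2} {y5.3} (out.j = its outer ports)


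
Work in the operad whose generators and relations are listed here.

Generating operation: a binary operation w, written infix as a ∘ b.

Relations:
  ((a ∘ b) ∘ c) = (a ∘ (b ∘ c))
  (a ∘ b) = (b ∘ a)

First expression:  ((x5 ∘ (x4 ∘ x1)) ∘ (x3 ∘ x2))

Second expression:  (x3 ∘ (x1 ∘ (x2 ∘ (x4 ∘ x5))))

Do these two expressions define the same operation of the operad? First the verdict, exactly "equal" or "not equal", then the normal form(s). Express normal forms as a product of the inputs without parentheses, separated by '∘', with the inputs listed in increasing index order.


The first composite normalizes to x1 ∘ x2 ∘ x3 ∘ x4 ∘ x5
The second composite normalizes to x1 ∘ x2 ∘ x3 ∘ x4 ∘ x5
Both agree, so they are equal.

equal: each reduces to x1 ∘ x2 ∘ x3 ∘ x4 ∘ x5


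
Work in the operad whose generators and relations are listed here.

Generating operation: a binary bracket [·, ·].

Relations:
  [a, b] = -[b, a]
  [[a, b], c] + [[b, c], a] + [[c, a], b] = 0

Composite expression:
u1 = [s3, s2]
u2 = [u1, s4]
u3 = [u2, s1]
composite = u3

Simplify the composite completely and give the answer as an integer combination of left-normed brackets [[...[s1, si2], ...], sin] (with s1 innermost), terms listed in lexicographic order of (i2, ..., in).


[[[s1, s2], s3], s4] - [[[s1, s3], s2], s4] - [[[s1, s4], s2], s3] + [[[s1, s4], s3], s2]

A multilinear Lie element is pinned by s1-initial words (s1 innermost).
Composite bracket: [[[s3, s2], s4], s1]
Under [a, b] = ab - ba we get 8 signed associative words (2^3 = 8).
Keep just the words that open with s1:
  s1s2s3s4 appears with sign +1, giving the term +[[[s1, s2], s3], s4]
  s1s3s2s4 appears with sign -1, giving the term -[[[s1, s3], s2], s4]
  s1s4s2s3 appears with sign -1, giving the term -[[[s1, s4], s2], s3]
  s1s4s3s2 appears with sign +1, giving the term +[[[s1, s4], s3], s2]


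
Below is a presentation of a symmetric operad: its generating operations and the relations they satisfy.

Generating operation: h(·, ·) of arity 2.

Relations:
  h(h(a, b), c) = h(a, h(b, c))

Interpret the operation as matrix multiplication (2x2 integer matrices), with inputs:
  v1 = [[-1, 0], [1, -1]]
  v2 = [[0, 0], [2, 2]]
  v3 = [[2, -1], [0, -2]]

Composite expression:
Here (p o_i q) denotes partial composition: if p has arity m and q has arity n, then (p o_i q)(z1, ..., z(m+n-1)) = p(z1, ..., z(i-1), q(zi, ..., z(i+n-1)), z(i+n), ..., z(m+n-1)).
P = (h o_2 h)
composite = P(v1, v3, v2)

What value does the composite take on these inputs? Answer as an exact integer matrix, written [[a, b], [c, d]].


[[2, 2], [2, 2]]

h(v3, v2) = [[-2, -2], [-4, -4]]
h(v1, h(v3, v2)) = [[2, 2], [2, 2]]


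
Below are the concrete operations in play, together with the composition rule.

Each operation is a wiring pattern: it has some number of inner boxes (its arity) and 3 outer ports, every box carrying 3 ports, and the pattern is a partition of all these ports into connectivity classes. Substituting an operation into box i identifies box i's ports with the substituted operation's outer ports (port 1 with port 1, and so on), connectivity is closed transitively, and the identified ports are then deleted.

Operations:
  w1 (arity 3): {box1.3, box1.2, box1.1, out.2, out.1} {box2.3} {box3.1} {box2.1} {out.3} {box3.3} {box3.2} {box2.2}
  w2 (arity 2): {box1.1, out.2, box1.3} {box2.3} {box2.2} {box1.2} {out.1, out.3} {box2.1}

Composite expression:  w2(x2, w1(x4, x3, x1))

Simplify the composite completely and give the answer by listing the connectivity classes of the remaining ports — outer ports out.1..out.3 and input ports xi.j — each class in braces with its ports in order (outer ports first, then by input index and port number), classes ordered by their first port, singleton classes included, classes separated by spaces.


{out.1, out.3} {out.2, x2.1, x2.3} {x1.1} {x1.2} {x1.3} {x2.2} {x3.1} {x3.2} {x3.3} {x4.1, x4.2, x4.3}

After gluing at w2, chains via deleted ports link the x-ports.
after w1, the pattern on (x4, x3, x1) reads {out.1, out.2, x4.1, x4.2, x4.3} {out.3} {x1.1} {x1.2} {x1.3} {x3.1} {x3.2} {x3.3} (out.j = its outer ports)
after w2, the pattern on (x2, x4, x3, x1) reads {out.1, out.3} {out.2, x2.1, x2.3} {x1.1} {x1.2} {x1.3} {x2.2} {x3.1} {x3.2} {x3.3} {x4.1, x4.2, x4.3} (out.j = its outer ports)


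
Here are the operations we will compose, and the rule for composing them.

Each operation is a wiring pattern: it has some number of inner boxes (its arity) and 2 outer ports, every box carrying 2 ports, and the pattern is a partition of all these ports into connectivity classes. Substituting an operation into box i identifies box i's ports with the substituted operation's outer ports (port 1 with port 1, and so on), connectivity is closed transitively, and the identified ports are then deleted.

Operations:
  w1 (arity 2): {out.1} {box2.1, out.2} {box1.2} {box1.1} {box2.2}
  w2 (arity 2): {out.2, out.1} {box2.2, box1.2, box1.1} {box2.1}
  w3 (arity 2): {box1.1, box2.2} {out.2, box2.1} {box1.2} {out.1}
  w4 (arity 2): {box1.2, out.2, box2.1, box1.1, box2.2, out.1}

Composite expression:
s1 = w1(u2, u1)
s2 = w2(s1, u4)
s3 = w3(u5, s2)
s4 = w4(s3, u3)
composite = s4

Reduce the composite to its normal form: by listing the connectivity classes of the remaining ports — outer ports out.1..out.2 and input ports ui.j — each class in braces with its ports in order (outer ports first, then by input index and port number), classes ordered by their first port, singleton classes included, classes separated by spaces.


{out.1, out.2, u3.1, u3.2, u5.1} {u1.1, u4.2} {u1.2} {u2.1} {u2.2} {u4.1} {u5.2}

Reachability decides: close wires over w4-identified ports.
the subtree at w1 composes to {out.1} {out.2, u1.1} {u1.2} {u2.1} {u2.2} on (u2, u1); out.j = own outer ports
the subtree at w2 composes to {out.1, out.2} {u1.1, u4.2} {u1.2} {u2.1} {u2.2} {u4.1} on (u2, u1, u4); out.j = own outer ports
the subtree at w3 composes to {out.1} {out.2, u5.1} {u1.1, u4.2} {u1.2} {u2.1} {u2.2} {u4.1} {u5.2} on (u5, u2, u1, u4); out.j = own outer ports
the subtree at w4 composes to {out.1, out.2, u3.1, u3.2, u5.1} {u1.1, u4.2} {u1.2} {u2.1} {u2.2} {u4.1} {u5.2} on (u5, u2, u1, u4, u3); out.j = own outer ports


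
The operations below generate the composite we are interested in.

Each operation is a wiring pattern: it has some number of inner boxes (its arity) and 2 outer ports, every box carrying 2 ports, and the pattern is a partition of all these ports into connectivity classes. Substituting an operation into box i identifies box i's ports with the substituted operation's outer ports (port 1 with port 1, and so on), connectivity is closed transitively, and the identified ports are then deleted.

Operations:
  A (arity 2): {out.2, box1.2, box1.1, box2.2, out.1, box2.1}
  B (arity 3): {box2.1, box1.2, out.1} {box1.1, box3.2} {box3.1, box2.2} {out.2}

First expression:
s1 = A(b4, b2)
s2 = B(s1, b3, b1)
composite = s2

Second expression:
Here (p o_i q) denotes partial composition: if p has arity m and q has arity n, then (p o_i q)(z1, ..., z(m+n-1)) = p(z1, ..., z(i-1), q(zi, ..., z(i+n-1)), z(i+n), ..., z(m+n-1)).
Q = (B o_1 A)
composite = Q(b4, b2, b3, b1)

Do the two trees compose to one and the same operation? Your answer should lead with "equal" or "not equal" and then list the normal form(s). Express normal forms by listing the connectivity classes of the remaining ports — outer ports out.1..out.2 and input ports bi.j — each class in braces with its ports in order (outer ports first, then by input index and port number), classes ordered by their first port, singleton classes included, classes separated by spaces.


The first composite normalizes to {out.1, b1.2, b2.1, b2.2, b3.1, b4.1, b4.2} {out.2} {b1.1, b3.2}
The second composite normalizes to {out.1, b1.2, b2.1, b2.2, b3.1, b4.1, b4.2} {out.2} {b1.1, b3.2}
Same normal form: equal.

equal; both compose to {out.1, b1.2, b2.1, b2.2, b3.1, b4.1, b4.2} {out.2} {b1.1, b3.2}


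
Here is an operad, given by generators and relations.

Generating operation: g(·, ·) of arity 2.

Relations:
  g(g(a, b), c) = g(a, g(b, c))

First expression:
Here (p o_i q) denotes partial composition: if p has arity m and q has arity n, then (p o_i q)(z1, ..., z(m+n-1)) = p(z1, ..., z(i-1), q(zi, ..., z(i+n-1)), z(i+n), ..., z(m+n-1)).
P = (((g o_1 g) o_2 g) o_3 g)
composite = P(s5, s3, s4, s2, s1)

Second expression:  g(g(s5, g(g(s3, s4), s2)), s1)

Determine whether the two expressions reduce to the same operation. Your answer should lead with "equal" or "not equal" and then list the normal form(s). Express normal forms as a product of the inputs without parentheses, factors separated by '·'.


equal; both compose to s5 · s3 · s4 · s2 · s1

Normal form of the first expression: s5 · s3 · s4 · s2 · s1
Normal form of the second expression: s5 · s3 · s4 · s2 · s1
Identical normal forms: equal.


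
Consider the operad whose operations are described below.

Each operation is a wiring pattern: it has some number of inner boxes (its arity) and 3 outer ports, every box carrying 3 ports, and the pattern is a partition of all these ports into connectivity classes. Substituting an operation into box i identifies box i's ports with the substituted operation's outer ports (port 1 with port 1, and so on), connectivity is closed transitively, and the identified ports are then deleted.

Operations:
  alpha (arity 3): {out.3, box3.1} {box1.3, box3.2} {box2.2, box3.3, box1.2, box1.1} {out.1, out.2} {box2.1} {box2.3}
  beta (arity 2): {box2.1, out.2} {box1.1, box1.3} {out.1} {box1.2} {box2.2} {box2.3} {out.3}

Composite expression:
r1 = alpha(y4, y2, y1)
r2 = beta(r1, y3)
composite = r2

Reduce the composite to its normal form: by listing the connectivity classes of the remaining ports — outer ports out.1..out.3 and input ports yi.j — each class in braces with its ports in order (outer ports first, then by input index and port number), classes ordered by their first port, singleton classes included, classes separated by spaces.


{out.1} {out.2, y3.1} {out.3} {y1.1} {y1.2, y4.3} {y1.3, y2.2, y4.1, y4.2} {y2.1} {y2.3} {y3.2} {y3.3}


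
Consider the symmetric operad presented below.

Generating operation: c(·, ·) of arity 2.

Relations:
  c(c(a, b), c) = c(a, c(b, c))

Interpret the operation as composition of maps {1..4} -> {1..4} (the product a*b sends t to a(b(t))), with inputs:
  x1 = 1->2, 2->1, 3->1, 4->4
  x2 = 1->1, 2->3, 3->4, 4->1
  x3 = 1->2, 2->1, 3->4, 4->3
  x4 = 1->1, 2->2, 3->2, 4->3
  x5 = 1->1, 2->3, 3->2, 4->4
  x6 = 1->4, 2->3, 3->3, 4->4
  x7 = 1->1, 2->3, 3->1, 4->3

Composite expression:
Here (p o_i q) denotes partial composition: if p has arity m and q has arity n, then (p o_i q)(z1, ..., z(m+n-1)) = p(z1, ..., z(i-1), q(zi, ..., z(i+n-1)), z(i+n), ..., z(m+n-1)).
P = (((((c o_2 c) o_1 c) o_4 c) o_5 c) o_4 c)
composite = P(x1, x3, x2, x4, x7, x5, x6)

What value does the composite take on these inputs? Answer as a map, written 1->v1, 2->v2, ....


c(x1, x3) = 1->1, 2->2, 3->4, 4->1
c(x4, x7) = 1->1, 2->2, 3->1, 4->2
c(x5, x6) = 1->4, 2->2, 3->2, 4->4
c(c(x4, x7), c(x5, x6)) = 1->2, 2->2, 3->2, 4->2
c(x2, c(c(x4, x7), c(x5, x6))) = 1->3, 2->3, 3->3, 4->3
c(c(x1, x3), c(x2, c(c(x4, x7), c(x5, x6)))) = 1->4, 2->4, 3->4, 4->4

1->4, 2->4, 3->4, 4->4


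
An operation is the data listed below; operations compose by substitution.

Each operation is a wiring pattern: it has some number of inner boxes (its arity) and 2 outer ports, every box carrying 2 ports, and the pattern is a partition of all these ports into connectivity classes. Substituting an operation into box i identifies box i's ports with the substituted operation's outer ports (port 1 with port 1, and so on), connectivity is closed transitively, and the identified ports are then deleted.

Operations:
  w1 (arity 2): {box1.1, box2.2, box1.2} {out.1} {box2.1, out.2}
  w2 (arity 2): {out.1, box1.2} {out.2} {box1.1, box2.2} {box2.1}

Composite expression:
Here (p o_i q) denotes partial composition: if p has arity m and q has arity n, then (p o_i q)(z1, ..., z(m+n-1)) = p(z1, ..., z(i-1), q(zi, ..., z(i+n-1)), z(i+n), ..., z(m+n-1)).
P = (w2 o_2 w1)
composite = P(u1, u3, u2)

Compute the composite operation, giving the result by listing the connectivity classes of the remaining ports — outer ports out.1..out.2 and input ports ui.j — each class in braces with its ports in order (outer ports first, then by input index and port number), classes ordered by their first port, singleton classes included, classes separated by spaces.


{out.1, u1.2} {out.2} {u1.1, u2.1} {u2.2, u3.1, u3.2}


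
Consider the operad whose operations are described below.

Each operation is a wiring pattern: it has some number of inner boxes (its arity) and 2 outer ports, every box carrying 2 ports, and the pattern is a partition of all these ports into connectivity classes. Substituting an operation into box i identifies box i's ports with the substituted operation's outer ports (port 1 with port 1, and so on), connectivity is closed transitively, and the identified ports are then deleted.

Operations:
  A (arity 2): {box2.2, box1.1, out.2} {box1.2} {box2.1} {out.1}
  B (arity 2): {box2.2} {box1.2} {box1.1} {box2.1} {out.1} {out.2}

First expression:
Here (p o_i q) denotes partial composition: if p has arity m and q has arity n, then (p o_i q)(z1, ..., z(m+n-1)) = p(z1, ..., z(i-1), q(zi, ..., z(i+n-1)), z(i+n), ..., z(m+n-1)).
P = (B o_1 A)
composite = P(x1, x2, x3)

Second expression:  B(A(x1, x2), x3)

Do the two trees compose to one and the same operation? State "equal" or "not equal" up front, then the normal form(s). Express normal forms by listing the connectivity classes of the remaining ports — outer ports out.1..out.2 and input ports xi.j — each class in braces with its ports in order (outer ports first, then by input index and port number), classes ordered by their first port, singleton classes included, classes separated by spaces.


The first expression reduces to {out.1} {out.2} {x1.1, x2.2} {x1.2} {x2.1} {x3.1} {x3.2}
The second expression reduces to {out.1} {out.2} {x1.1, x2.2} {x1.2} {x2.1} {x3.1} {x3.2}
Both agree, so they are equal.

equal; both compose to {out.1} {out.2} {x1.1, x2.2} {x1.2} {x2.1} {x3.1} {x3.2}


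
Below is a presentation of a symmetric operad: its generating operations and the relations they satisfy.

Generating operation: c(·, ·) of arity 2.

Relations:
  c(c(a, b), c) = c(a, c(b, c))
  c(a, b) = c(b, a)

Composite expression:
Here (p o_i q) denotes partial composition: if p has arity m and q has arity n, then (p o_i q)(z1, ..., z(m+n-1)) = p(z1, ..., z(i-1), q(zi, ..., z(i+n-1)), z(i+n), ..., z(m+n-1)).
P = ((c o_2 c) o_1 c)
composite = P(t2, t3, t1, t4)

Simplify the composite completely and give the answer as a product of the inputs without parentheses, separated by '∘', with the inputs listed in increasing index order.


Shape and order are irrelevant to c; the t-input set decides.
c(t2, t3) reduces to t2 ∘ t3
c(t1, t4) reduces to t1 ∘ t4
c(c(t2, t3), c(t1, t4)) reduces to t2 ∘ t3 ∘ t1 ∘ t4
rearranged into index order: t1 ∘ t2 ∘ t3 ∘ t4

t1 ∘ t2 ∘ t3 ∘ t4


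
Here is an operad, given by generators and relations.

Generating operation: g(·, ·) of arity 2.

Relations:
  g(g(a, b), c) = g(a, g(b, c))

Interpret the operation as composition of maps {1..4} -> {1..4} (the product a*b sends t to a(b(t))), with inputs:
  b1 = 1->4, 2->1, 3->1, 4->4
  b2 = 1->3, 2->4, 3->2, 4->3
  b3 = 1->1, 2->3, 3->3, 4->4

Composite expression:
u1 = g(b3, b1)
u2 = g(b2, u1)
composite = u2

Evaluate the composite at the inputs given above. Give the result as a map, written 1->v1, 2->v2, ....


1->3, 2->3, 3->3, 4->3

g(b3, b1) = 1->4, 2->1, 3->1, 4->4
g(b2, g(b3, b1)) = 1->3, 2->3, 3->3, 4->3


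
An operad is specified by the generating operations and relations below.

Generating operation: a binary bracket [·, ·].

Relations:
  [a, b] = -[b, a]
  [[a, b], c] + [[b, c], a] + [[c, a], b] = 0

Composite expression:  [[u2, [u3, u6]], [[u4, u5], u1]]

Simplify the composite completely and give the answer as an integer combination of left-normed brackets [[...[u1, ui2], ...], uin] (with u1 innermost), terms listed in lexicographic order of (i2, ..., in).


[[[[[u1, u4], u5], u2], u3], u6] - [[[[[u1, u4], u5], u2], u6], u3] - [[[[[u1, u4], u5], u3], u6], u2] + [[[[[u1, u4], u5], u6], u3], u2] - [[[[[u1, u5], u4], u2], u3], u6] + [[[[[u1, u5], u4], u2], u6], u3] + [[[[[u1, u5], u4], u3], u6], u2] - [[[[[u1, u5], u4], u6], u3], u2]

Antisymmetry and Jacobi reduce to u1-anchored left-normed brackets.
Composite bracket: [[u2, [u3, u6]], [[u4, u5], u1]]
Each bracket splits as ab - ba, giving 32 signed words (2^5 = 32).
Collect the words opening with u1:
  the word u1u4u5u2u3u6 carries sign +1 and contributes +[[[[[u1, u4], u5], u2], u3], u6]
  the word u1u4u5u2u6u3 carries sign -1 and contributes -[[[[[u1, u4], u5], u2], u6], u3]
  the word u1u4u5u3u6u2 carries sign -1 and contributes -[[[[[u1, u4], u5], u3], u6], u2]
  the word u1u4u5u6u3u2 carries sign +1 and contributes +[[[[[u1, u4], u5], u6], u3], u2]
  the word u1u5u4u2u3u6 carries sign -1 and contributes -[[[[[u1, u5], u4], u2], u3], u6]
  the word u1u5u4u2u6u3 carries sign +1 and contributes +[[[[[u1, u5], u4], u2], u6], u3]
  the word u1u5u4u3u6u2 carries sign +1 and contributes +[[[[[u1, u5], u4], u3], u6], u2]
  the word u1u5u4u6u3u2 carries sign -1 and contributes -[[[[[u1, u5], u4], u6], u3], u2]


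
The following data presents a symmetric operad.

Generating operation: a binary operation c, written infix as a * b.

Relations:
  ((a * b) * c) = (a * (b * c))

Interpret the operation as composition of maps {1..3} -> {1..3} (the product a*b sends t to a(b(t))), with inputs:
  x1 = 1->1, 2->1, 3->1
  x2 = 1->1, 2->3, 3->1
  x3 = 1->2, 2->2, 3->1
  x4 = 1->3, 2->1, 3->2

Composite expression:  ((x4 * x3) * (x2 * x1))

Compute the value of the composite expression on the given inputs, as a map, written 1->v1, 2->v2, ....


(x4 * x3) = 1->1, 2->1, 3->3
(x2 * x1) = 1->1, 2->1, 3->1
((x4 * x3) * (x2 * x1)) = 1->1, 2->1, 3->1

1->1, 2->1, 3->1


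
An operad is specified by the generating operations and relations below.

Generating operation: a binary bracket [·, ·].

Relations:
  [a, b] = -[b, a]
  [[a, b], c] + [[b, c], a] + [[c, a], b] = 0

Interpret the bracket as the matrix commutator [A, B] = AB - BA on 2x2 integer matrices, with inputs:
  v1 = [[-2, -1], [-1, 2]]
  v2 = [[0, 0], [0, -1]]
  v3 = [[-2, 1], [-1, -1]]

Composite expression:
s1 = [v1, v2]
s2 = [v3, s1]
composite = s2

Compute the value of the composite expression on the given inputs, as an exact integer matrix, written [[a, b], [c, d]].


[[0, -1], [-1, 0]]

[v1, v2] = [[0, 1], [-1, 0]]
[v3, [v1, v2]] = [[0, -1], [-1, 0]]


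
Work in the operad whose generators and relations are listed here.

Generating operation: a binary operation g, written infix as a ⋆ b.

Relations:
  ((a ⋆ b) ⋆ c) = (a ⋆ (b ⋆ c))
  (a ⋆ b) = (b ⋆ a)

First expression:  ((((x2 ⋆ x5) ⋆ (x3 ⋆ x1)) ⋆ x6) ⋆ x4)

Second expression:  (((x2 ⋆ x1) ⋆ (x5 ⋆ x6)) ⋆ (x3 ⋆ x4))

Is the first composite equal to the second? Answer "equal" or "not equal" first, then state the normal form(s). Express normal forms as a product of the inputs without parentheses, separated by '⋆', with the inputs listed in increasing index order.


equal — both sides give x1 ⋆ x2 ⋆ x3 ⋆ x4 ⋆ x5 ⋆ x6

The first expression reduces to x1 ⋆ x2 ⋆ x3 ⋆ x4 ⋆ x5 ⋆ x6
The second expression reduces to x1 ⋆ x2 ⋆ x3 ⋆ x4 ⋆ x5 ⋆ x6
Both agree, so they are equal.


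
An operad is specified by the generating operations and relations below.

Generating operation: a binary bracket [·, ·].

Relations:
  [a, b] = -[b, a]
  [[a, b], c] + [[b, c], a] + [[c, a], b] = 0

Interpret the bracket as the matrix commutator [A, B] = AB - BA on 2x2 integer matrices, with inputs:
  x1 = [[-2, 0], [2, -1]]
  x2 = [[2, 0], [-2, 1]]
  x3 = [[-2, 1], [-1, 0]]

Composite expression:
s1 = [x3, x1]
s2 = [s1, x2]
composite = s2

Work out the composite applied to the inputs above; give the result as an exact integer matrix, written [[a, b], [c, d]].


[[-2, -1], [13, 2]]

[x3, x1] = [[2, 1], [5, -2]]
[[x3, x1], x2] = [[-2, -1], [13, 2]]
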